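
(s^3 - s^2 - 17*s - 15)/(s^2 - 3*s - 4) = (s^2 - 2*s - 15)/(s - 4)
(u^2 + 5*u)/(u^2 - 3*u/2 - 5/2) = 2*u*(u + 5)/(2*u^2 - 3*u - 5)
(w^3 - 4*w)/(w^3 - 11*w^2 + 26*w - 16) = w*(w + 2)/(w^2 - 9*w + 8)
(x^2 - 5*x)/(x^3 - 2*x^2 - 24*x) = (5 - x)/(-x^2 + 2*x + 24)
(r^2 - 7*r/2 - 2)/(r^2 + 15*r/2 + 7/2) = (r - 4)/(r + 7)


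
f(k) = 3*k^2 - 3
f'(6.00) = 36.00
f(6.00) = 105.00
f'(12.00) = 72.00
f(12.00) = 429.00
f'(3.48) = 20.88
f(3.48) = 33.33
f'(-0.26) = -1.56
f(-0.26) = -2.80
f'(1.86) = 11.16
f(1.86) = 7.38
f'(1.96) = 11.76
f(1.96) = 8.52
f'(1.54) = 9.24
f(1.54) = 4.11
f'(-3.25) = -19.50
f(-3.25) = 28.69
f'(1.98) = 11.88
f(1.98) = 8.76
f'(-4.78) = -28.68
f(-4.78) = 65.55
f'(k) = 6*k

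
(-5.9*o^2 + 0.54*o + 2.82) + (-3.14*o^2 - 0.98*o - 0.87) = -9.04*o^2 - 0.44*o + 1.95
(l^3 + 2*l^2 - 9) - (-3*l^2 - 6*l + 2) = l^3 + 5*l^2 + 6*l - 11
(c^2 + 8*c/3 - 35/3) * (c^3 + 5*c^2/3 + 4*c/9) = c^5 + 13*c^4/3 - 61*c^3/9 - 493*c^2/27 - 140*c/27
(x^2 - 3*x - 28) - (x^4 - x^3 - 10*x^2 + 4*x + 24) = -x^4 + x^3 + 11*x^2 - 7*x - 52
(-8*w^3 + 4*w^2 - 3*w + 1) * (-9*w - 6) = 72*w^4 + 12*w^3 + 3*w^2 + 9*w - 6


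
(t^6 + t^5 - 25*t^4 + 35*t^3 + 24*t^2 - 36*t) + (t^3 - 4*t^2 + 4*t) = t^6 + t^5 - 25*t^4 + 36*t^3 + 20*t^2 - 32*t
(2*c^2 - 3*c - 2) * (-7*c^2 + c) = -14*c^4 + 23*c^3 + 11*c^2 - 2*c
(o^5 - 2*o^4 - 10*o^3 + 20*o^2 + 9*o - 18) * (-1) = -o^5 + 2*o^4 + 10*o^3 - 20*o^2 - 9*o + 18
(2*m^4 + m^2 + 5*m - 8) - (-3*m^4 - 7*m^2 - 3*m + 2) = 5*m^4 + 8*m^2 + 8*m - 10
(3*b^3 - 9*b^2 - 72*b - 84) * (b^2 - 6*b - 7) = 3*b^5 - 27*b^4 - 39*b^3 + 411*b^2 + 1008*b + 588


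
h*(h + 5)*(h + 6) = h^3 + 11*h^2 + 30*h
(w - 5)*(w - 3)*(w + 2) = w^3 - 6*w^2 - w + 30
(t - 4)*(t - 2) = t^2 - 6*t + 8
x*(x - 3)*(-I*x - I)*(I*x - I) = x^4 - 3*x^3 - x^2 + 3*x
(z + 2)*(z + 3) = z^2 + 5*z + 6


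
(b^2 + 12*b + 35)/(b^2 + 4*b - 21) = (b + 5)/(b - 3)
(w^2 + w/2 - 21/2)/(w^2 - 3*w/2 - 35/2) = (w - 3)/(w - 5)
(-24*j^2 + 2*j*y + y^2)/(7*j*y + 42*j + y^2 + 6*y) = (-24*j^2 + 2*j*y + y^2)/(7*j*y + 42*j + y^2 + 6*y)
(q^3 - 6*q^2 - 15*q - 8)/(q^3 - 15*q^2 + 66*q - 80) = (q^2 + 2*q + 1)/(q^2 - 7*q + 10)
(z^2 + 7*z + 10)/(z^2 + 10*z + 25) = (z + 2)/(z + 5)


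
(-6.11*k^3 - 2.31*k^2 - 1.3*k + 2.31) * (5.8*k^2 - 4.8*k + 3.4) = -35.438*k^5 + 15.93*k^4 - 17.226*k^3 + 11.784*k^2 - 15.508*k + 7.854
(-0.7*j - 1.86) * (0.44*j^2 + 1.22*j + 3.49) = -0.308*j^3 - 1.6724*j^2 - 4.7122*j - 6.4914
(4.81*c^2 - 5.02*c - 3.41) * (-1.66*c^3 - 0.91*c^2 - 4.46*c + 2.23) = -7.9846*c^5 + 3.9561*c^4 - 11.2238*c^3 + 36.2186*c^2 + 4.014*c - 7.6043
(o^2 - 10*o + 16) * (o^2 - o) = o^4 - 11*o^3 + 26*o^2 - 16*o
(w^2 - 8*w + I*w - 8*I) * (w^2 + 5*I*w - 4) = w^4 - 8*w^3 + 6*I*w^3 - 9*w^2 - 48*I*w^2 + 72*w - 4*I*w + 32*I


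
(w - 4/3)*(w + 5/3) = w^2 + w/3 - 20/9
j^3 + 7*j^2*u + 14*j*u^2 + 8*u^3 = (j + u)*(j + 2*u)*(j + 4*u)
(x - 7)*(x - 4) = x^2 - 11*x + 28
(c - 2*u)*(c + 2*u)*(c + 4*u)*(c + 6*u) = c^4 + 10*c^3*u + 20*c^2*u^2 - 40*c*u^3 - 96*u^4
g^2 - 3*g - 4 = (g - 4)*(g + 1)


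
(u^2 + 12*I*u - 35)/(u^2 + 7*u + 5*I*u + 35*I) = (u + 7*I)/(u + 7)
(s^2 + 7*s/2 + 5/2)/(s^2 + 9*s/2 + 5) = (s + 1)/(s + 2)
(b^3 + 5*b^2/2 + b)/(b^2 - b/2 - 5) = b*(2*b + 1)/(2*b - 5)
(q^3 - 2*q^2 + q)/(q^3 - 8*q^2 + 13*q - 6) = q/(q - 6)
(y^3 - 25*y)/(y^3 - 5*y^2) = (y + 5)/y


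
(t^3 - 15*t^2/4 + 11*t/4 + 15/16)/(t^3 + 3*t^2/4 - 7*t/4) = (16*t^3 - 60*t^2 + 44*t + 15)/(4*t*(4*t^2 + 3*t - 7))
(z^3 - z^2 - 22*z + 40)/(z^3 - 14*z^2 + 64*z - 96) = (z^2 + 3*z - 10)/(z^2 - 10*z + 24)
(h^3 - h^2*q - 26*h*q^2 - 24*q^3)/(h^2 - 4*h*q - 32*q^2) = (-h^2 + 5*h*q + 6*q^2)/(-h + 8*q)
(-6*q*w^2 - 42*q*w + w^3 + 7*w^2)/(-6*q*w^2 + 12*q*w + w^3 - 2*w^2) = (w + 7)/(w - 2)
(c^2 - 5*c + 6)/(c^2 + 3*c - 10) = (c - 3)/(c + 5)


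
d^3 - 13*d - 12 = (d - 4)*(d + 1)*(d + 3)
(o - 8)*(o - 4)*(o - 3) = o^3 - 15*o^2 + 68*o - 96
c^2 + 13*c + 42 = (c + 6)*(c + 7)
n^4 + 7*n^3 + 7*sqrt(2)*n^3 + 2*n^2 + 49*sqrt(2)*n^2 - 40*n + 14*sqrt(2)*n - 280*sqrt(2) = (n - 2)*(n + 4)*(n + 5)*(n + 7*sqrt(2))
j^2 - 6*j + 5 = (j - 5)*(j - 1)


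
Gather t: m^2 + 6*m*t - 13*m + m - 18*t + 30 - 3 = m^2 - 12*m + t*(6*m - 18) + 27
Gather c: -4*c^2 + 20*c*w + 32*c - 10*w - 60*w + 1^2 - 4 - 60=-4*c^2 + c*(20*w + 32) - 70*w - 63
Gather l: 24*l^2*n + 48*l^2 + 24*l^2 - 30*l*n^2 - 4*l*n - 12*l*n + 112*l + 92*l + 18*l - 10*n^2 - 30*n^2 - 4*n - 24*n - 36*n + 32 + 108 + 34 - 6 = l^2*(24*n + 72) + l*(-30*n^2 - 16*n + 222) - 40*n^2 - 64*n + 168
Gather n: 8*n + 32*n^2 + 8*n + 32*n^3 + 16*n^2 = 32*n^3 + 48*n^2 + 16*n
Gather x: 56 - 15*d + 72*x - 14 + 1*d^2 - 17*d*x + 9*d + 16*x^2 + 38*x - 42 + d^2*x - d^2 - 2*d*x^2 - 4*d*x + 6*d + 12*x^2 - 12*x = x^2*(28 - 2*d) + x*(d^2 - 21*d + 98)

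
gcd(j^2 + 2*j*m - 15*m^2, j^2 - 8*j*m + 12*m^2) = 1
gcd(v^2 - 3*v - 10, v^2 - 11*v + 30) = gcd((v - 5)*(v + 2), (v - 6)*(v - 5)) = v - 5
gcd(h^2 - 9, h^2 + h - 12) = h - 3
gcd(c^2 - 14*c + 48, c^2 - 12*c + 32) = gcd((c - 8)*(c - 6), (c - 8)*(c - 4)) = c - 8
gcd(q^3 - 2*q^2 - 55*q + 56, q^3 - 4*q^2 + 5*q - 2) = q - 1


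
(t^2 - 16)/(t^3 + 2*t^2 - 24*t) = (t + 4)/(t*(t + 6))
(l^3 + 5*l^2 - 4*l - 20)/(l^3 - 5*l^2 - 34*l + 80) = (l + 2)/(l - 8)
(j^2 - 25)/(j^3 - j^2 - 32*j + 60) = (j + 5)/(j^2 + 4*j - 12)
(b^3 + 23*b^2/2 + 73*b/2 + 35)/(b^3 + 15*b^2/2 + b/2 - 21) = (2*b + 5)/(2*b - 3)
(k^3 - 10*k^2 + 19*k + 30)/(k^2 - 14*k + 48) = (k^2 - 4*k - 5)/(k - 8)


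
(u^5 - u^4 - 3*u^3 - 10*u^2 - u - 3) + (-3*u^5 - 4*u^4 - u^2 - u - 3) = -2*u^5 - 5*u^4 - 3*u^3 - 11*u^2 - 2*u - 6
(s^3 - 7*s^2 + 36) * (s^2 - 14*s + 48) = s^5 - 21*s^4 + 146*s^3 - 300*s^2 - 504*s + 1728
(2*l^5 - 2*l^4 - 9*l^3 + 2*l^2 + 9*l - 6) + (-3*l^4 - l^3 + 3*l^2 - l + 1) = 2*l^5 - 5*l^4 - 10*l^3 + 5*l^2 + 8*l - 5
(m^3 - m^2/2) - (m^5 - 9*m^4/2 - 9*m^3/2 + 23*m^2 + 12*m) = -m^5 + 9*m^4/2 + 11*m^3/2 - 47*m^2/2 - 12*m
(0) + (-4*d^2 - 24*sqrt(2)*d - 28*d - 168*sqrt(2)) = -4*d^2 - 24*sqrt(2)*d - 28*d - 168*sqrt(2)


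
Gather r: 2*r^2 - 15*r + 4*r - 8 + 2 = 2*r^2 - 11*r - 6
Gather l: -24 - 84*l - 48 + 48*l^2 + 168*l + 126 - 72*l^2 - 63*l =-24*l^2 + 21*l + 54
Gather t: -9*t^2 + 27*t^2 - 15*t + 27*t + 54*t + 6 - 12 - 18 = 18*t^2 + 66*t - 24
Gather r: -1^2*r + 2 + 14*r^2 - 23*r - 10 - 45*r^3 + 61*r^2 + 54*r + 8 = -45*r^3 + 75*r^2 + 30*r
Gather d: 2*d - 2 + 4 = 2*d + 2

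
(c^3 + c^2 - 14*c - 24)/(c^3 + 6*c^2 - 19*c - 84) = (c + 2)/(c + 7)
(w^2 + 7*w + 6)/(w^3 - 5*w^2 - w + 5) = (w + 6)/(w^2 - 6*w + 5)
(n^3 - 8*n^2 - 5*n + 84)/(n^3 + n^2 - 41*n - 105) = (n - 4)/(n + 5)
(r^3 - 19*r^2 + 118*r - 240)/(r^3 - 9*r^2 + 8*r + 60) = (r - 8)/(r + 2)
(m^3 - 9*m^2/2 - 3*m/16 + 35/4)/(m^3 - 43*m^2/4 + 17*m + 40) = (m - 7/4)/(m - 8)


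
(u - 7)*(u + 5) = u^2 - 2*u - 35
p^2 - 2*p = p*(p - 2)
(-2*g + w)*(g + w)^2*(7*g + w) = -14*g^4 - 23*g^3*w - 3*g^2*w^2 + 7*g*w^3 + w^4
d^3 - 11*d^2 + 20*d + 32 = (d - 8)*(d - 4)*(d + 1)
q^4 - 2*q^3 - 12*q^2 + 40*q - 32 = (q - 2)^3*(q + 4)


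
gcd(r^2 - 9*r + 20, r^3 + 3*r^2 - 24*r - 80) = r - 5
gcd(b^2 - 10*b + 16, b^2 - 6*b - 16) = b - 8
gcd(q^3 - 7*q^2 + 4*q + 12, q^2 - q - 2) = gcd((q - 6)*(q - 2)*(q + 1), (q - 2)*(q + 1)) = q^2 - q - 2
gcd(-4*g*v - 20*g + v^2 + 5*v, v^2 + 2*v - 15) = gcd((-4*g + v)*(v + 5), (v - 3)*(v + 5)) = v + 5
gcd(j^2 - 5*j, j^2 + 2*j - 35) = j - 5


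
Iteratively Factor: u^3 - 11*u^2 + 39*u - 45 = (u - 3)*(u^2 - 8*u + 15) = (u - 5)*(u - 3)*(u - 3)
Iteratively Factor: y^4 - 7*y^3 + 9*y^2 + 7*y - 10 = (y - 2)*(y^3 - 5*y^2 - y + 5) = (y - 5)*(y - 2)*(y^2 - 1) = (y - 5)*(y - 2)*(y + 1)*(y - 1)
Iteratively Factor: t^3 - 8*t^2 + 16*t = (t - 4)*(t^2 - 4*t) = t*(t - 4)*(t - 4)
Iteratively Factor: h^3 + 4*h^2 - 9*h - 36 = (h + 3)*(h^2 + h - 12) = (h - 3)*(h + 3)*(h + 4)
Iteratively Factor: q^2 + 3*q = (q)*(q + 3)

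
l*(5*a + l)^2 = 25*a^2*l + 10*a*l^2 + l^3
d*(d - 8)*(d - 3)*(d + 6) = d^4 - 5*d^3 - 42*d^2 + 144*d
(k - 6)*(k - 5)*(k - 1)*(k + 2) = k^4 - 10*k^3 + 17*k^2 + 52*k - 60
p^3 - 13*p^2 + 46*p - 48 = (p - 8)*(p - 3)*(p - 2)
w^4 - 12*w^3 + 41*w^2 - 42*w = w*(w - 7)*(w - 3)*(w - 2)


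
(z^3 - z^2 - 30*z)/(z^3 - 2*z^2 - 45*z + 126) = z*(z + 5)/(z^2 + 4*z - 21)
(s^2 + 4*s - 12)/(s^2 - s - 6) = (-s^2 - 4*s + 12)/(-s^2 + s + 6)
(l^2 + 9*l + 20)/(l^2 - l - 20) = (l + 5)/(l - 5)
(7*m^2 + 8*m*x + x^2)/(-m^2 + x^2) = (7*m + x)/(-m + x)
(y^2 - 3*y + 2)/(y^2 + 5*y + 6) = (y^2 - 3*y + 2)/(y^2 + 5*y + 6)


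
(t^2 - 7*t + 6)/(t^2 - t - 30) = (t - 1)/(t + 5)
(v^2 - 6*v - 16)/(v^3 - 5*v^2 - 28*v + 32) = (v + 2)/(v^2 + 3*v - 4)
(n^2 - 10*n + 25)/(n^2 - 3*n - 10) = (n - 5)/(n + 2)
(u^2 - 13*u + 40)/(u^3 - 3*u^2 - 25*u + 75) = (u - 8)/(u^2 + 2*u - 15)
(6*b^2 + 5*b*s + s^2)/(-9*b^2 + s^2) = (2*b + s)/(-3*b + s)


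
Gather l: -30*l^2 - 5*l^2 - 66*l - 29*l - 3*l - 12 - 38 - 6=-35*l^2 - 98*l - 56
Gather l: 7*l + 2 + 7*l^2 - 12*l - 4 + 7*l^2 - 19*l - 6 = 14*l^2 - 24*l - 8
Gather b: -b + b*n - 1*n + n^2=b*(n - 1) + n^2 - n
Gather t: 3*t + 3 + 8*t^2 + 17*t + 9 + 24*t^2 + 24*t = 32*t^2 + 44*t + 12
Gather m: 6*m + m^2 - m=m^2 + 5*m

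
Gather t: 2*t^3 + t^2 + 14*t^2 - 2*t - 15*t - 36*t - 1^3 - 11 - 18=2*t^3 + 15*t^2 - 53*t - 30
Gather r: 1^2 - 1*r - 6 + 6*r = 5*r - 5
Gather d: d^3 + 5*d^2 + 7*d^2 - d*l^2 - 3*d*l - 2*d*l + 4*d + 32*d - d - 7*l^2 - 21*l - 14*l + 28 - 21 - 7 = d^3 + 12*d^2 + d*(-l^2 - 5*l + 35) - 7*l^2 - 35*l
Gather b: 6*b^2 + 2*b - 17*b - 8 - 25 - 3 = 6*b^2 - 15*b - 36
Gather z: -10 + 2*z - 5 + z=3*z - 15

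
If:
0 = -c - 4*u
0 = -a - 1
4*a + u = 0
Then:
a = -1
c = -16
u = 4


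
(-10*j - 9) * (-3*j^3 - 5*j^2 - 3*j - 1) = 30*j^4 + 77*j^3 + 75*j^2 + 37*j + 9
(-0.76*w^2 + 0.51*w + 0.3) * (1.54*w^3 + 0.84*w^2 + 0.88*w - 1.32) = -1.1704*w^5 + 0.147*w^4 + 0.2216*w^3 + 1.704*w^2 - 0.4092*w - 0.396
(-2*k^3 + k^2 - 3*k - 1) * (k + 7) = -2*k^4 - 13*k^3 + 4*k^2 - 22*k - 7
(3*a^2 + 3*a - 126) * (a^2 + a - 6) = 3*a^4 + 6*a^3 - 141*a^2 - 144*a + 756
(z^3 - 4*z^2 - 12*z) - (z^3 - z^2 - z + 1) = -3*z^2 - 11*z - 1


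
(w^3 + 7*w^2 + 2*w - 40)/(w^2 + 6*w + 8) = (w^2 + 3*w - 10)/(w + 2)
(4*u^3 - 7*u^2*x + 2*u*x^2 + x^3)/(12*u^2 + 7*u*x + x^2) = (u^2 - 2*u*x + x^2)/(3*u + x)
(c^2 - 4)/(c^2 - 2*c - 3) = (4 - c^2)/(-c^2 + 2*c + 3)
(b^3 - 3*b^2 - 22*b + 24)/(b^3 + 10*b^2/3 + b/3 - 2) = 3*(b^3 - 3*b^2 - 22*b + 24)/(3*b^3 + 10*b^2 + b - 6)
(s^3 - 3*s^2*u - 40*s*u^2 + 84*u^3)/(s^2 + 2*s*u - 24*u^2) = (s^2 - 9*s*u + 14*u^2)/(s - 4*u)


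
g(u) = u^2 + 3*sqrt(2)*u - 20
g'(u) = 2*u + 3*sqrt(2)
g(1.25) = -13.13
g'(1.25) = 6.74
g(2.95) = 1.22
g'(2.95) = 10.14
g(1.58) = -10.80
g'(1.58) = 7.40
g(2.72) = -1.06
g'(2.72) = 9.68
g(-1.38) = -23.95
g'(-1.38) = 1.48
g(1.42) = -11.96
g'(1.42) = 7.08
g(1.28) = -12.93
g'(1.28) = 6.80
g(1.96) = -7.84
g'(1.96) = 8.16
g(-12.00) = 73.09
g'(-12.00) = -19.76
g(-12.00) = 73.09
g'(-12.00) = -19.76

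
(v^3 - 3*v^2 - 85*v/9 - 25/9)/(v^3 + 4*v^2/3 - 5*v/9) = (3*v^2 - 14*v - 5)/(v*(3*v - 1))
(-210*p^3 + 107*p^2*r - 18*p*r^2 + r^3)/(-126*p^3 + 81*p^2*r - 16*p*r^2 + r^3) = (5*p - r)/(3*p - r)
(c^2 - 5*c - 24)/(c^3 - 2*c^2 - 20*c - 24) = (-c^2 + 5*c + 24)/(-c^3 + 2*c^2 + 20*c + 24)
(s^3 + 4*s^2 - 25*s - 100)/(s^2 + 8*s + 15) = (s^2 - s - 20)/(s + 3)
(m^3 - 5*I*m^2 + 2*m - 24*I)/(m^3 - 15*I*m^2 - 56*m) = (-m^3 + 5*I*m^2 - 2*m + 24*I)/(m*(-m^2 + 15*I*m + 56))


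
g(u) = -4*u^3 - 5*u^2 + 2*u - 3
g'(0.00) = 2.00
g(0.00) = -3.00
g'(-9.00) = -880.00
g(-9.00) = 2490.00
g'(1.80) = -54.88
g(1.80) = -38.93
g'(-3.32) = -97.07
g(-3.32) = 81.63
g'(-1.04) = -0.58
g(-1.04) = -5.99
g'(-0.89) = 1.39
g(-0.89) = -5.92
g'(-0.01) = 2.10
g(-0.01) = -3.02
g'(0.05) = 1.47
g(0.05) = -2.91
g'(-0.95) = 0.67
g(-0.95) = -5.98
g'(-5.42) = -296.32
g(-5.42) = 476.16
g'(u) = -12*u^2 - 10*u + 2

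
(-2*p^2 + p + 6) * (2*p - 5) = -4*p^3 + 12*p^2 + 7*p - 30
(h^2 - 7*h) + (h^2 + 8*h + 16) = 2*h^2 + h + 16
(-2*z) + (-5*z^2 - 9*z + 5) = -5*z^2 - 11*z + 5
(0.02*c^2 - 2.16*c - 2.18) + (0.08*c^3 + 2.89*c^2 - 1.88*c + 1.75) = 0.08*c^3 + 2.91*c^2 - 4.04*c - 0.43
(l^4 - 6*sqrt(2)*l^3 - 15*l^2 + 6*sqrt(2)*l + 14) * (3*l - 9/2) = 3*l^5 - 18*sqrt(2)*l^4 - 9*l^4/2 - 45*l^3 + 27*sqrt(2)*l^3 + 18*sqrt(2)*l^2 + 135*l^2/2 - 27*sqrt(2)*l + 42*l - 63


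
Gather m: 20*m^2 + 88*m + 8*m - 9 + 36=20*m^2 + 96*m + 27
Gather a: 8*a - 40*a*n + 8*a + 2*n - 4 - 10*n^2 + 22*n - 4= a*(16 - 40*n) - 10*n^2 + 24*n - 8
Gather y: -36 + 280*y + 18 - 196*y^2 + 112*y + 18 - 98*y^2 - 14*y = -294*y^2 + 378*y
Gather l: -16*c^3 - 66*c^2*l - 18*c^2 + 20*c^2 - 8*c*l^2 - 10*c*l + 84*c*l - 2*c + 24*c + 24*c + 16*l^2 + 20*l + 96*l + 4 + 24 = -16*c^3 + 2*c^2 + 46*c + l^2*(16 - 8*c) + l*(-66*c^2 + 74*c + 116) + 28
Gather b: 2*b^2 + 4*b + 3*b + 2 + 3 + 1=2*b^2 + 7*b + 6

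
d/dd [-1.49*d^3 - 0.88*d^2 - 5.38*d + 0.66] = -4.47*d^2 - 1.76*d - 5.38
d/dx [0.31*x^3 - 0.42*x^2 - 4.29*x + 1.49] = 0.93*x^2 - 0.84*x - 4.29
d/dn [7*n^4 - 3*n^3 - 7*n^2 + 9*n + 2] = 28*n^3 - 9*n^2 - 14*n + 9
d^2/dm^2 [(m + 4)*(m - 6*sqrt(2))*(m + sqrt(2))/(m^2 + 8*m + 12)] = 8*(2*m^3 + 5*sqrt(2)*m^3 + 45*sqrt(2)*m^2 - 72*m + 180*sqrt(2)*m - 192 + 300*sqrt(2))/(m^6 + 24*m^5 + 228*m^4 + 1088*m^3 + 2736*m^2 + 3456*m + 1728)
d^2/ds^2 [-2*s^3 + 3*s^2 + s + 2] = 6 - 12*s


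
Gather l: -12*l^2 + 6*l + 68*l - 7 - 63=-12*l^2 + 74*l - 70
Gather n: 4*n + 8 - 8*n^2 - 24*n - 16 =-8*n^2 - 20*n - 8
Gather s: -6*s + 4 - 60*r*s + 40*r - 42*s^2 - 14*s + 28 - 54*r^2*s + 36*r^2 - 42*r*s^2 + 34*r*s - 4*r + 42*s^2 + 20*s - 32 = 36*r^2 - 42*r*s^2 + 36*r + s*(-54*r^2 - 26*r)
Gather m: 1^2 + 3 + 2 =6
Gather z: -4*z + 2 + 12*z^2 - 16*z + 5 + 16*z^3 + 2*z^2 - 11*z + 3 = 16*z^3 + 14*z^2 - 31*z + 10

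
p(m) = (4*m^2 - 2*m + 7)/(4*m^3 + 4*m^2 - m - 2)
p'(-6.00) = -0.05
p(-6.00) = -0.23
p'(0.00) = 2.75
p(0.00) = -3.50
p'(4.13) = -0.04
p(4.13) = 0.19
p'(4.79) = -0.03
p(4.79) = 0.17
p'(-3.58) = -0.24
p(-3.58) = -0.50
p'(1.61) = -0.64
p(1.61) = 0.60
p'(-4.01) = -0.17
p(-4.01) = -0.41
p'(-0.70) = 25.39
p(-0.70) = -14.55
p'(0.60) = -680.44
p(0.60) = -24.46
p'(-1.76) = -3.76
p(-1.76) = -2.37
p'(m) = (8*m - 2)/(4*m^3 + 4*m^2 - m - 2) + (-12*m^2 - 8*m + 1)*(4*m^2 - 2*m + 7)/(4*m^3 + 4*m^2 - m - 2)^2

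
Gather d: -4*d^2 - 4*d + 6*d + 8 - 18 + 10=-4*d^2 + 2*d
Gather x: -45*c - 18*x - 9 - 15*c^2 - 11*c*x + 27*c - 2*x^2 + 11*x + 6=-15*c^2 - 18*c - 2*x^2 + x*(-11*c - 7) - 3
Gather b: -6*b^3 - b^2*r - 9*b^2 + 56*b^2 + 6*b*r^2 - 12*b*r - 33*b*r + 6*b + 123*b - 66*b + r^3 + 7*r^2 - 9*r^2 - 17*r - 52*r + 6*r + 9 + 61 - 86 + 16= -6*b^3 + b^2*(47 - r) + b*(6*r^2 - 45*r + 63) + r^3 - 2*r^2 - 63*r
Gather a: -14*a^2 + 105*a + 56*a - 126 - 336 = -14*a^2 + 161*a - 462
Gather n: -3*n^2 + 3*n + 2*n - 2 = -3*n^2 + 5*n - 2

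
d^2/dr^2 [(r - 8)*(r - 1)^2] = 6*r - 20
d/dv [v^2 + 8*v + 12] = 2*v + 8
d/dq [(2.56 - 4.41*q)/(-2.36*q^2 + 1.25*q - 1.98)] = (-10.4076*q^2 + 12.0832*q + 5.5318)/(5.5696*q^4 - 5.9*q^3 + 10.9081*q^2 - 4.95*q + 3.9204)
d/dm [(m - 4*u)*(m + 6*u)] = 2*m + 2*u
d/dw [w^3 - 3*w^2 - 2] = 3*w*(w - 2)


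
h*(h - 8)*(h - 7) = h^3 - 15*h^2 + 56*h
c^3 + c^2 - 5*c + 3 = (c - 1)^2*(c + 3)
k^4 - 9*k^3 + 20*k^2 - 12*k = k*(k - 6)*(k - 2)*(k - 1)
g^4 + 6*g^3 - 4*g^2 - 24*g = g*(g - 2)*(g + 2)*(g + 6)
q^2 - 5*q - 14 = (q - 7)*(q + 2)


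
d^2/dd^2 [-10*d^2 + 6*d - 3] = -20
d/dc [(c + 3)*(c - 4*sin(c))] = c - (c + 3)*(4*cos(c) - 1) - 4*sin(c)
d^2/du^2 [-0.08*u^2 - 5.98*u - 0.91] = -0.160000000000000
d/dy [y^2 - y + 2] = 2*y - 1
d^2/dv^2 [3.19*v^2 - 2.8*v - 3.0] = 6.38000000000000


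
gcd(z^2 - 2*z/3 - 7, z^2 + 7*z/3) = z + 7/3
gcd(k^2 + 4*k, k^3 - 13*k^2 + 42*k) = k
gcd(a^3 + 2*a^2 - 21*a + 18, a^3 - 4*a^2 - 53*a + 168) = a - 3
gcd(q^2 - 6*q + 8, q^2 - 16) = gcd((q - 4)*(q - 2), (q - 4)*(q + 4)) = q - 4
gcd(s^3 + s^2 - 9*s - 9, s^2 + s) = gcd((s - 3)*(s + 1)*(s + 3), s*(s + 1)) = s + 1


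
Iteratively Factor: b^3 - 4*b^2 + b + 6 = (b + 1)*(b^2 - 5*b + 6) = (b - 2)*(b + 1)*(b - 3)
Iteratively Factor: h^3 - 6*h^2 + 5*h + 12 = (h + 1)*(h^2 - 7*h + 12) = (h - 3)*(h + 1)*(h - 4)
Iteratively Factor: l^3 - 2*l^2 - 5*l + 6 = (l - 3)*(l^2 + l - 2) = (l - 3)*(l - 1)*(l + 2)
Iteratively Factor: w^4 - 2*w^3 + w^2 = (w)*(w^3 - 2*w^2 + w) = w*(w - 1)*(w^2 - w) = w*(w - 1)^2*(w)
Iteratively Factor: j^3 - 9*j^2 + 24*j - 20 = (j - 2)*(j^2 - 7*j + 10) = (j - 2)^2*(j - 5)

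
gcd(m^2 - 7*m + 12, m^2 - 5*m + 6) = m - 3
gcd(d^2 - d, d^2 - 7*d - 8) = 1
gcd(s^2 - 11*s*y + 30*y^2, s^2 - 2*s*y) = 1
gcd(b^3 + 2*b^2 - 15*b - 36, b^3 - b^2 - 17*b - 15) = b + 3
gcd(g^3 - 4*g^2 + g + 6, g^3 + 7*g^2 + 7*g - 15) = 1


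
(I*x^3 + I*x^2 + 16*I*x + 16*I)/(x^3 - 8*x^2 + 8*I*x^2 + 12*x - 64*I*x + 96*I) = I*(x^3 + x^2 + 16*x + 16)/(x^3 + 8*x^2*(-1 + I) + 4*x*(3 - 16*I) + 96*I)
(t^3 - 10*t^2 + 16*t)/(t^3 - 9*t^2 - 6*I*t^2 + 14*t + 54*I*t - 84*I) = t*(t - 8)/(t^2 - t*(7 + 6*I) + 42*I)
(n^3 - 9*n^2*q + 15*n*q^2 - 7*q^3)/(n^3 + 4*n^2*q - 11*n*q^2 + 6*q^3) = (n - 7*q)/(n + 6*q)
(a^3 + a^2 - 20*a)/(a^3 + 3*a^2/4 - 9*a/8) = 8*(a^2 + a - 20)/(8*a^2 + 6*a - 9)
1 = 1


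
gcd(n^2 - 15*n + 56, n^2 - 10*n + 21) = n - 7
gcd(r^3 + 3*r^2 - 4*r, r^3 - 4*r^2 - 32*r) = r^2 + 4*r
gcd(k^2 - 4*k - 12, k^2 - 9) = 1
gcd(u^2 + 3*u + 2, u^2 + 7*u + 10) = u + 2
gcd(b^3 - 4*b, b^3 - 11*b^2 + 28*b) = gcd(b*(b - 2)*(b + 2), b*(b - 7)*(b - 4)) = b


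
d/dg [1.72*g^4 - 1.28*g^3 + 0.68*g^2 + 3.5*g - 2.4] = 6.88*g^3 - 3.84*g^2 + 1.36*g + 3.5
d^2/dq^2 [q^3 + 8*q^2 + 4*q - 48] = 6*q + 16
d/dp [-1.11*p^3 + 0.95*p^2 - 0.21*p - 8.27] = -3.33*p^2 + 1.9*p - 0.21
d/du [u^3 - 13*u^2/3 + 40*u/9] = 3*u^2 - 26*u/3 + 40/9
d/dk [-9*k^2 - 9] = -18*k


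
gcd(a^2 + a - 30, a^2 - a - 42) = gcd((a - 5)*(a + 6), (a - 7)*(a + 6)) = a + 6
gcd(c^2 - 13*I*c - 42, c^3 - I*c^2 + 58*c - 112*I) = c - 7*I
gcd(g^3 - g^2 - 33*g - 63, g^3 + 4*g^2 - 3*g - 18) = g^2 + 6*g + 9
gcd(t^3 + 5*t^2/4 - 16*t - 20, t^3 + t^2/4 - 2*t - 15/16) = t + 5/4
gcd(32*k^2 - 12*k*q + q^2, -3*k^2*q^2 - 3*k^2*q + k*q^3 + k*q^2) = 1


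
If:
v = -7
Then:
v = -7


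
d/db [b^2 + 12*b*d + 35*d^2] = 2*b + 12*d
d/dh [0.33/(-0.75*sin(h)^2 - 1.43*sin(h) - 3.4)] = (0.495*sin(h) + 0.4719)*cos(h)/(0.75*sin(h)^2 + 1.43*sin(h) + 3.4)^2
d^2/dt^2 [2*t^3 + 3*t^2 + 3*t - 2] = 12*t + 6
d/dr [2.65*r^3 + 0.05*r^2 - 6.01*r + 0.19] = 7.95*r^2 + 0.1*r - 6.01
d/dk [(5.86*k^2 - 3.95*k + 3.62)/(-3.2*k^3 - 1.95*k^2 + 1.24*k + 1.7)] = (18.752*k^4 - 25.28*k^3 + 34.3159*k^2 + 34.042*k - 11.2038)/(10.24*k^6 + 12.48*k^5 - 4.1335*k^4 - 15.716*k^3 - 5.0924*k^2 + 4.216*k + 2.89)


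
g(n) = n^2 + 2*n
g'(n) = 2*n + 2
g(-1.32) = -0.90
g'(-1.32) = -0.64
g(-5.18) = 16.47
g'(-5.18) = -8.36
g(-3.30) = 4.29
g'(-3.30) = -4.60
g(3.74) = 21.47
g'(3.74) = 9.48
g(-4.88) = 14.05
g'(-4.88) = -7.76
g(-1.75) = -0.44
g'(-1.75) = -1.50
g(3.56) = 19.79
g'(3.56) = 9.12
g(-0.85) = -0.98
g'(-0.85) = 0.30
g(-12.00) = 120.00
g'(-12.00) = -22.00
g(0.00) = 0.00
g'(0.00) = 2.00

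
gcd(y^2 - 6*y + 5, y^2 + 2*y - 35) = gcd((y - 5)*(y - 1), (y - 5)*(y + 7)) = y - 5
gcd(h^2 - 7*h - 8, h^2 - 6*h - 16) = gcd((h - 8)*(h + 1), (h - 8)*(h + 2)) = h - 8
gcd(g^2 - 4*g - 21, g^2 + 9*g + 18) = g + 3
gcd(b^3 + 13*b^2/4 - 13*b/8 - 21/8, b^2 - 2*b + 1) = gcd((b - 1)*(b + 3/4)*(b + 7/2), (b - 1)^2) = b - 1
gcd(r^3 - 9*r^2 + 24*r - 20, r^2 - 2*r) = r - 2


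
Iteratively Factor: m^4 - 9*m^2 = (m + 3)*(m^3 - 3*m^2) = (m - 3)*(m + 3)*(m^2) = m*(m - 3)*(m + 3)*(m)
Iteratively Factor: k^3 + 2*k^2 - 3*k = (k + 3)*(k^2 - k) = (k - 1)*(k + 3)*(k)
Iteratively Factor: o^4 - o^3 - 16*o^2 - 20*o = (o + 2)*(o^3 - 3*o^2 - 10*o) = (o + 2)^2*(o^2 - 5*o) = (o - 5)*(o + 2)^2*(o)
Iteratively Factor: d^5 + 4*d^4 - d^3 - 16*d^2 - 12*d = (d + 1)*(d^4 + 3*d^3 - 4*d^2 - 12*d) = d*(d + 1)*(d^3 + 3*d^2 - 4*d - 12) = d*(d + 1)*(d + 2)*(d^2 + d - 6) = d*(d - 2)*(d + 1)*(d + 2)*(d + 3)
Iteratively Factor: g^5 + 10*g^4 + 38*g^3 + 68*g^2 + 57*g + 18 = (g + 3)*(g^4 + 7*g^3 + 17*g^2 + 17*g + 6) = (g + 3)^2*(g^3 + 4*g^2 + 5*g + 2) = (g + 1)*(g + 3)^2*(g^2 + 3*g + 2) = (g + 1)*(g + 2)*(g + 3)^2*(g + 1)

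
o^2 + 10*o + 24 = (o + 4)*(o + 6)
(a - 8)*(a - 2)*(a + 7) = a^3 - 3*a^2 - 54*a + 112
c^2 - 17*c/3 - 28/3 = (c - 7)*(c + 4/3)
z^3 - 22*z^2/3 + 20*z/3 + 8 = (z - 6)*(z - 2)*(z + 2/3)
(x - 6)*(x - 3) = x^2 - 9*x + 18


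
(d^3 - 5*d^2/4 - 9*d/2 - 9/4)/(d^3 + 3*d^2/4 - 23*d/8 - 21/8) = 2*(4*d^2 - 9*d - 9)/(8*d^2 - 2*d - 21)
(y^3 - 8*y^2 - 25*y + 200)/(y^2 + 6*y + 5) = (y^2 - 13*y + 40)/(y + 1)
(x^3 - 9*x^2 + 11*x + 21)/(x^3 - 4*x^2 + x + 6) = (x - 7)/(x - 2)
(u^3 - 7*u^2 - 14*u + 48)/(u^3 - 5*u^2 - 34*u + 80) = (u + 3)/(u + 5)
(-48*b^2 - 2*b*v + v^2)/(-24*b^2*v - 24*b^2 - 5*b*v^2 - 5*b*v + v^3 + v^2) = (6*b + v)/(3*b*v + 3*b + v^2 + v)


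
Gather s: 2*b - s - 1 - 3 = 2*b - s - 4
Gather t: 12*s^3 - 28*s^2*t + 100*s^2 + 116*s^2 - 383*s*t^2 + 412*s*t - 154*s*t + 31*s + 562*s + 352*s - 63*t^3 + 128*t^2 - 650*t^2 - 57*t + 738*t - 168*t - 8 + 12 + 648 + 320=12*s^3 + 216*s^2 + 945*s - 63*t^3 + t^2*(-383*s - 522) + t*(-28*s^2 + 258*s + 513) + 972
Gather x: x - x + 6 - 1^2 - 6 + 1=0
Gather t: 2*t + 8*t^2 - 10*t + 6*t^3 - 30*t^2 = 6*t^3 - 22*t^2 - 8*t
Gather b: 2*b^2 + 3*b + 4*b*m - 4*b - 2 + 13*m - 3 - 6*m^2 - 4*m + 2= 2*b^2 + b*(4*m - 1) - 6*m^2 + 9*m - 3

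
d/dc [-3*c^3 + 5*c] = 5 - 9*c^2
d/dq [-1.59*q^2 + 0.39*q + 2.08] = 0.39 - 3.18*q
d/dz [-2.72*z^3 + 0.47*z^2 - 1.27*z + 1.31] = -8.16*z^2 + 0.94*z - 1.27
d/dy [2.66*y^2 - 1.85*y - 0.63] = 5.32*y - 1.85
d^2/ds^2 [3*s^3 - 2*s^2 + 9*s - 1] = 18*s - 4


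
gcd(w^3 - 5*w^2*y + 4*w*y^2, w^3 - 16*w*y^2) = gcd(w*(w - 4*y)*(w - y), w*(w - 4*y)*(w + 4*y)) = -w^2 + 4*w*y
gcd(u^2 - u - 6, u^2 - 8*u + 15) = u - 3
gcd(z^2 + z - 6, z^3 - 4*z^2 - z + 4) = 1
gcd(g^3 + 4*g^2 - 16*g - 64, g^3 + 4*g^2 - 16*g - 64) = g^3 + 4*g^2 - 16*g - 64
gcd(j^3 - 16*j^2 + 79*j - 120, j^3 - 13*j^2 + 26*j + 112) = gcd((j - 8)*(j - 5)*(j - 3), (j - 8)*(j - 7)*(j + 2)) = j - 8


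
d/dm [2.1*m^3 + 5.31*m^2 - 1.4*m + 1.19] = 6.3*m^2 + 10.62*m - 1.4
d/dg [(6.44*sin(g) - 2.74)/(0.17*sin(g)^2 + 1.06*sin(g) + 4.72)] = (-1.0948*sin(g)^2 + 0.9316*sin(g) + 33.3012)*cos(g)/(0.0289*sin(g)^4 + 0.3604*sin(g)^3 + 2.7284*sin(g)^2 + 10.0064*sin(g) + 22.2784)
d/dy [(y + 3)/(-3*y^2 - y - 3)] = (-3*y^2 - y + (y + 3)*(6*y + 1) - 3)/(3*y^2 + y + 3)^2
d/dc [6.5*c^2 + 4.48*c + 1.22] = 13.0*c + 4.48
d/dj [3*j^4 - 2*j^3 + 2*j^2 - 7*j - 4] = 12*j^3 - 6*j^2 + 4*j - 7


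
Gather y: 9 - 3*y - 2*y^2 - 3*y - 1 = -2*y^2 - 6*y + 8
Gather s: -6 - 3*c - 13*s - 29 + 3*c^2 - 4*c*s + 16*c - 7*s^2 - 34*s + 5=3*c^2 + 13*c - 7*s^2 + s*(-4*c - 47) - 30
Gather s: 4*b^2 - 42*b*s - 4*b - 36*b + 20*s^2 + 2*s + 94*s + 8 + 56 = 4*b^2 - 40*b + 20*s^2 + s*(96 - 42*b) + 64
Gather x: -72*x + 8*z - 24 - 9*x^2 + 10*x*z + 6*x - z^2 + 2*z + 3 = -9*x^2 + x*(10*z - 66) - z^2 + 10*z - 21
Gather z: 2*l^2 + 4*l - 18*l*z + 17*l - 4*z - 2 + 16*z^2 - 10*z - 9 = 2*l^2 + 21*l + 16*z^2 + z*(-18*l - 14) - 11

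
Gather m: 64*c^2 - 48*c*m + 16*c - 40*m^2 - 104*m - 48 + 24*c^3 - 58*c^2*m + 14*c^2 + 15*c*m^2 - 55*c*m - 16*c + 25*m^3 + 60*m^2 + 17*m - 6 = 24*c^3 + 78*c^2 + 25*m^3 + m^2*(15*c + 20) + m*(-58*c^2 - 103*c - 87) - 54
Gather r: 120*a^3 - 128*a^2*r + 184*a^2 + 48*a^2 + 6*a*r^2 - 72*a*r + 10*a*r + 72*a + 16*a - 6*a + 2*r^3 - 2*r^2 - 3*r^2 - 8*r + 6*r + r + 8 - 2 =120*a^3 + 232*a^2 + 82*a + 2*r^3 + r^2*(6*a - 5) + r*(-128*a^2 - 62*a - 1) + 6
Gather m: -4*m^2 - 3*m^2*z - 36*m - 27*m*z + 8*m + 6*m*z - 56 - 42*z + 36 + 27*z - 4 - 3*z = m^2*(-3*z - 4) + m*(-21*z - 28) - 18*z - 24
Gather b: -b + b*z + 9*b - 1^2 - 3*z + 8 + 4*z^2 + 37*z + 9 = b*(z + 8) + 4*z^2 + 34*z + 16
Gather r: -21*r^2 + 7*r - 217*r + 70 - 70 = -21*r^2 - 210*r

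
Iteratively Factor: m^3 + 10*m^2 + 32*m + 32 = (m + 2)*(m^2 + 8*m + 16) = (m + 2)*(m + 4)*(m + 4)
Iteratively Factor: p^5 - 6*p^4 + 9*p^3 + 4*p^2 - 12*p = (p - 2)*(p^4 - 4*p^3 + p^2 + 6*p) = p*(p - 2)*(p^3 - 4*p^2 + p + 6) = p*(p - 3)*(p - 2)*(p^2 - p - 2) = p*(p - 3)*(p - 2)^2*(p + 1)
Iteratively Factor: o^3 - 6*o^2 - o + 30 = (o - 3)*(o^2 - 3*o - 10) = (o - 3)*(o + 2)*(o - 5)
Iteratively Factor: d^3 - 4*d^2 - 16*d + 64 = (d + 4)*(d^2 - 8*d + 16) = (d - 4)*(d + 4)*(d - 4)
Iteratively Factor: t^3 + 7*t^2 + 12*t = (t + 4)*(t^2 + 3*t) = t*(t + 4)*(t + 3)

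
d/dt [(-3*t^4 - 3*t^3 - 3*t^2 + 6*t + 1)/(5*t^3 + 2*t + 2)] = (-15*t^6 - 3*t^4 - 96*t^3 - 39*t^2 - 12*t + 10)/(25*t^6 + 20*t^4 + 20*t^3 + 4*t^2 + 8*t + 4)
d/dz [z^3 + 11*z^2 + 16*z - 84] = 3*z^2 + 22*z + 16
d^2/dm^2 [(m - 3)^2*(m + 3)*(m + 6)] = 12*m^2 + 18*m - 54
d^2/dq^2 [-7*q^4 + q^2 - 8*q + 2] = 2 - 84*q^2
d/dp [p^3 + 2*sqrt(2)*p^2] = p*(3*p + 4*sqrt(2))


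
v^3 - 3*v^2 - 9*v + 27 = (v - 3)^2*(v + 3)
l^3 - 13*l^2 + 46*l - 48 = (l - 8)*(l - 3)*(l - 2)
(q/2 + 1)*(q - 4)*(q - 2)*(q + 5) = q^4/2 + q^3/2 - 12*q^2 - 2*q + 40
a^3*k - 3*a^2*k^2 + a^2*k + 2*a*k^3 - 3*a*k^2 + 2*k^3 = (a - 2*k)*(a - k)*(a*k + k)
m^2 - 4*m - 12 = (m - 6)*(m + 2)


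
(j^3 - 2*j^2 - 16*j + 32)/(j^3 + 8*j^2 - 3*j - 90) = (j^3 - 2*j^2 - 16*j + 32)/(j^3 + 8*j^2 - 3*j - 90)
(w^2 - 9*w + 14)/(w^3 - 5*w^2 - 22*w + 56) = 1/(w + 4)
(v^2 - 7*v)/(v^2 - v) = (v - 7)/(v - 1)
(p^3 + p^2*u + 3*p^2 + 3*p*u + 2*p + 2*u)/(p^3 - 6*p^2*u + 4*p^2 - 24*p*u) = (p^3 + p^2*u + 3*p^2 + 3*p*u + 2*p + 2*u)/(p*(p^2 - 6*p*u + 4*p - 24*u))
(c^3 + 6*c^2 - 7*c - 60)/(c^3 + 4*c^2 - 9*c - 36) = (c + 5)/(c + 3)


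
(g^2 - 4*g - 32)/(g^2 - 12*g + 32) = (g + 4)/(g - 4)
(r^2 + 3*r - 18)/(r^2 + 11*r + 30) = (r - 3)/(r + 5)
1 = 1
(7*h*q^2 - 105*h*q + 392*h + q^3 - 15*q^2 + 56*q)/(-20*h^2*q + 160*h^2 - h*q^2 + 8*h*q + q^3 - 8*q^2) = (7*h*q - 49*h + q^2 - 7*q)/(-20*h^2 - h*q + q^2)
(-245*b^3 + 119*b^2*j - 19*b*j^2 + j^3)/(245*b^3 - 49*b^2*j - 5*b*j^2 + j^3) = (-7*b + j)/(7*b + j)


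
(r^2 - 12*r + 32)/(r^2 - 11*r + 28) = (r - 8)/(r - 7)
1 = 1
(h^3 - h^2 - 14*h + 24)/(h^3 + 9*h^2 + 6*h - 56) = (h - 3)/(h + 7)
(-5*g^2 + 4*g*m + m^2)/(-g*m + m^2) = (5*g + m)/m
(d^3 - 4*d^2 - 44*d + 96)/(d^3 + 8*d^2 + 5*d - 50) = (d^2 - 2*d - 48)/(d^2 + 10*d + 25)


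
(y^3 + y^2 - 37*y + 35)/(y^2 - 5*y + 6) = (y^3 + y^2 - 37*y + 35)/(y^2 - 5*y + 6)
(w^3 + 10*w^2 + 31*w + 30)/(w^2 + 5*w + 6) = w + 5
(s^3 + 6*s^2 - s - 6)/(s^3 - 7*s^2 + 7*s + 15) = (s^2 + 5*s - 6)/(s^2 - 8*s + 15)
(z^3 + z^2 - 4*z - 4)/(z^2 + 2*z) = z - 1 - 2/z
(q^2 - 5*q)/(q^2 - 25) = q/(q + 5)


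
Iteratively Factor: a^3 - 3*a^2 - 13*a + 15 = (a - 5)*(a^2 + 2*a - 3) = (a - 5)*(a - 1)*(a + 3)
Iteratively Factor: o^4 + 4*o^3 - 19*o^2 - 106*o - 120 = (o - 5)*(o^3 + 9*o^2 + 26*o + 24) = (o - 5)*(o + 4)*(o^2 + 5*o + 6) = (o - 5)*(o + 2)*(o + 4)*(o + 3)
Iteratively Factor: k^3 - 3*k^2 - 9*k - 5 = (k + 1)*(k^2 - 4*k - 5) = (k - 5)*(k + 1)*(k + 1)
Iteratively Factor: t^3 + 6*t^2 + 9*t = (t + 3)*(t^2 + 3*t) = (t + 3)^2*(t)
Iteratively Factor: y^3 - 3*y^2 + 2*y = (y - 1)*(y^2 - 2*y) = y*(y - 1)*(y - 2)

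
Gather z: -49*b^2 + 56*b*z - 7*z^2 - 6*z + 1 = -49*b^2 - 7*z^2 + z*(56*b - 6) + 1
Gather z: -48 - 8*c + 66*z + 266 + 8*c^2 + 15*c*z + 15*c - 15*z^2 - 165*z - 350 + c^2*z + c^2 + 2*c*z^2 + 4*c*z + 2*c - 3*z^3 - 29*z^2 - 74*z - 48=9*c^2 + 9*c - 3*z^3 + z^2*(2*c - 44) + z*(c^2 + 19*c - 173) - 180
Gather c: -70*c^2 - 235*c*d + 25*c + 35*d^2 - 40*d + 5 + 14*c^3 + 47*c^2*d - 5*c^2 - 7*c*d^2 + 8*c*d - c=14*c^3 + c^2*(47*d - 75) + c*(-7*d^2 - 227*d + 24) + 35*d^2 - 40*d + 5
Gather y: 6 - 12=-6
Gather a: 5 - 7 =-2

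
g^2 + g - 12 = (g - 3)*(g + 4)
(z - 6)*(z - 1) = z^2 - 7*z + 6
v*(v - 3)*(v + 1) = v^3 - 2*v^2 - 3*v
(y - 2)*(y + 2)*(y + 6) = y^3 + 6*y^2 - 4*y - 24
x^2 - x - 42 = (x - 7)*(x + 6)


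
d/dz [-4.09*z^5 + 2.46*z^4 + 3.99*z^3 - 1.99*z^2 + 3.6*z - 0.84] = -20.45*z^4 + 9.84*z^3 + 11.97*z^2 - 3.98*z + 3.6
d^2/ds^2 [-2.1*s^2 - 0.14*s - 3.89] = -4.20000000000000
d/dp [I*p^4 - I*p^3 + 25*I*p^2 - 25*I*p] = I*(4*p^3 - 3*p^2 + 50*p - 25)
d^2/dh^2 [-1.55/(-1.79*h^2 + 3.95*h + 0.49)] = (9.93271*h^2 - 21.91855*h - 1.55*(3.58*h - 3.95)*(7.16*h - 7.9) - 2.71901)/(-1.79*h^2 + 3.95*h + 0.49)^3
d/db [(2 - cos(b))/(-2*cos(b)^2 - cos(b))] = -(2*sin(b)^3/cos(b)^2 + 8*tan(b))/(2*cos(b) + 1)^2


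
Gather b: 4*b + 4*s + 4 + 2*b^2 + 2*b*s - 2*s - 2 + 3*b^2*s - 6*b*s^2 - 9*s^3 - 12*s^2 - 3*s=b^2*(3*s + 2) + b*(-6*s^2 + 2*s + 4) - 9*s^3 - 12*s^2 - s + 2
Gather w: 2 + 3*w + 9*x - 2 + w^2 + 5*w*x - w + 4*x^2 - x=w^2 + w*(5*x + 2) + 4*x^2 + 8*x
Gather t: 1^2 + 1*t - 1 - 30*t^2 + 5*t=-30*t^2 + 6*t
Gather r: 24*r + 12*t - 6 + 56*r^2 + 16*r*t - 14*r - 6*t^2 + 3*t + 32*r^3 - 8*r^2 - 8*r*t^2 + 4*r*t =32*r^3 + 48*r^2 + r*(-8*t^2 + 20*t + 10) - 6*t^2 + 15*t - 6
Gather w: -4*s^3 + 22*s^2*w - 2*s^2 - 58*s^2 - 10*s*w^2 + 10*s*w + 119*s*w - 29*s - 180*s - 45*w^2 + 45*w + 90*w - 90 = -4*s^3 - 60*s^2 - 209*s + w^2*(-10*s - 45) + w*(22*s^2 + 129*s + 135) - 90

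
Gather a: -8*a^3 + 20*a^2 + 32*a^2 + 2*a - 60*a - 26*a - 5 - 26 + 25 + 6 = -8*a^3 + 52*a^2 - 84*a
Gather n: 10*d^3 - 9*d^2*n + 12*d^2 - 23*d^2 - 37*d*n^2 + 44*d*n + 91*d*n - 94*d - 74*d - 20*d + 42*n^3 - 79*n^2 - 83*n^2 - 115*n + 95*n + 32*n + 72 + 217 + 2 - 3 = 10*d^3 - 11*d^2 - 188*d + 42*n^3 + n^2*(-37*d - 162) + n*(-9*d^2 + 135*d + 12) + 288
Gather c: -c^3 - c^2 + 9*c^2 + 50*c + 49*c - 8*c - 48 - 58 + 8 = -c^3 + 8*c^2 + 91*c - 98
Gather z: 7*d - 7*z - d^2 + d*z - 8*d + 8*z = -d^2 - d + z*(d + 1)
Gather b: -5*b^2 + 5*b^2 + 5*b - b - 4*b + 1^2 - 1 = 0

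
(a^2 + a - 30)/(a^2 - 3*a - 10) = (a + 6)/(a + 2)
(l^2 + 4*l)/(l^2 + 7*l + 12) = l/(l + 3)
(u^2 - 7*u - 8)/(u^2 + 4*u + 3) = (u - 8)/(u + 3)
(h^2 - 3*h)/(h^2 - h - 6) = h/(h + 2)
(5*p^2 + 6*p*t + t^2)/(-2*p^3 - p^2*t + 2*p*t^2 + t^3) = (-5*p - t)/(2*p^2 - p*t - t^2)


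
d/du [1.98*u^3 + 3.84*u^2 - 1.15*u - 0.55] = 5.94*u^2 + 7.68*u - 1.15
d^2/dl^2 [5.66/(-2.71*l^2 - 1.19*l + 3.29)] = (83.135212*l^2 + 36.505868*l - 5.66*(5.42*l + 1.19)*(10.84*l + 2.38) - 100.927988)/(2.71*l^2 + 1.19*l - 3.29)^3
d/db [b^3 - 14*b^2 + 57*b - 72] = 3*b^2 - 28*b + 57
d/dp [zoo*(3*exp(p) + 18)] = zoo*exp(p)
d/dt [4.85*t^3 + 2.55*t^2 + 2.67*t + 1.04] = 14.55*t^2 + 5.1*t + 2.67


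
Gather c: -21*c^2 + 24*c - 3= -21*c^2 + 24*c - 3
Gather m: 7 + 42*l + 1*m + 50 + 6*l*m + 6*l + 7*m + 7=48*l + m*(6*l + 8) + 64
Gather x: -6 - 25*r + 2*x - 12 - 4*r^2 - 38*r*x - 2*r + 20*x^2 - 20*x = -4*r^2 - 27*r + 20*x^2 + x*(-38*r - 18) - 18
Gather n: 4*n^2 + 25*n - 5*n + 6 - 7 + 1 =4*n^2 + 20*n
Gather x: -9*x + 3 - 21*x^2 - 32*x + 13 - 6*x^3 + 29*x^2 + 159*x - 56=-6*x^3 + 8*x^2 + 118*x - 40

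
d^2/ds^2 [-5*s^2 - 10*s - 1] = -10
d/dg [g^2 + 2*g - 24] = 2*g + 2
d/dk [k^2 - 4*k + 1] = 2*k - 4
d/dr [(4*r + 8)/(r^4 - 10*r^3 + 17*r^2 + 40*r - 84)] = 4*(-3*r^2 + 24*r - 41)/(r^6 - 24*r^5 + 226*r^4 - 1068*r^3 + 2689*r^2 - 3444*r + 1764)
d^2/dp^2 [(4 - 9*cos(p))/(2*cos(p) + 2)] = 13*(sin(p)^2 + cos(p) + 1)/(2*(cos(p) + 1)^3)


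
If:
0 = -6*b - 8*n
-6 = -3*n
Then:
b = -8/3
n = 2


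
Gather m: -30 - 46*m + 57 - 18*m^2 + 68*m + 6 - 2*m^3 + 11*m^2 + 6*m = -2*m^3 - 7*m^2 + 28*m + 33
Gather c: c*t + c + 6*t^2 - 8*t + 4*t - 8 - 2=c*(t + 1) + 6*t^2 - 4*t - 10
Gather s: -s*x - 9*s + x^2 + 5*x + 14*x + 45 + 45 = s*(-x - 9) + x^2 + 19*x + 90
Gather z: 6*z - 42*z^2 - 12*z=-42*z^2 - 6*z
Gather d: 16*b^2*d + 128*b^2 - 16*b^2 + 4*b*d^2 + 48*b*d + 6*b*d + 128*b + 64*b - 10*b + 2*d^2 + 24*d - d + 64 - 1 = 112*b^2 + 182*b + d^2*(4*b + 2) + d*(16*b^2 + 54*b + 23) + 63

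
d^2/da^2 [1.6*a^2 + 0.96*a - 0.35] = 3.20000000000000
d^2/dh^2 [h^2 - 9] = 2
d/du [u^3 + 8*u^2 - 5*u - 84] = 3*u^2 + 16*u - 5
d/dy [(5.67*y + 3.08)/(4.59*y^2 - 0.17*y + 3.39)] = (-26.0253*y^2 - 28.2744*y + 19.7449)/(21.0681*y^4 - 1.5606*y^3 + 31.1491*y^2 - 1.1526*y + 11.4921)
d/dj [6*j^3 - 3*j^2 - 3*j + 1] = 18*j^2 - 6*j - 3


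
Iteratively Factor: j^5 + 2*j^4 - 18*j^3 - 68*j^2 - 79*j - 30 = (j + 1)*(j^4 + j^3 - 19*j^2 - 49*j - 30) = (j - 5)*(j + 1)*(j^3 + 6*j^2 + 11*j + 6) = (j - 5)*(j + 1)*(j + 2)*(j^2 + 4*j + 3) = (j - 5)*(j + 1)*(j + 2)*(j + 3)*(j + 1)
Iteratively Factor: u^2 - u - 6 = (u - 3)*(u + 2)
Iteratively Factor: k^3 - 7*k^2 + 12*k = (k)*(k^2 - 7*k + 12) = k*(k - 3)*(k - 4)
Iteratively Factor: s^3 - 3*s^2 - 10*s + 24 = (s - 2)*(s^2 - s - 12) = (s - 2)*(s + 3)*(s - 4)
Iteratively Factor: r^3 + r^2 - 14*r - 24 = (r + 3)*(r^2 - 2*r - 8) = (r + 2)*(r + 3)*(r - 4)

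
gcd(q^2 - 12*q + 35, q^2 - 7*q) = q - 7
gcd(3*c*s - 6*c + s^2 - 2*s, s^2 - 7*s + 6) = 1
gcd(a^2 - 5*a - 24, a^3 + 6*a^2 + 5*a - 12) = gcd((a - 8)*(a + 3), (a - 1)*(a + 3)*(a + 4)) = a + 3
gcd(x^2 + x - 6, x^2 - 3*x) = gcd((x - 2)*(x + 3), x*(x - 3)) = 1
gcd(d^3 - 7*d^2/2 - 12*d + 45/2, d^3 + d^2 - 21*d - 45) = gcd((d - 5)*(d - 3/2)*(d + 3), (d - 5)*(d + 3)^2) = d^2 - 2*d - 15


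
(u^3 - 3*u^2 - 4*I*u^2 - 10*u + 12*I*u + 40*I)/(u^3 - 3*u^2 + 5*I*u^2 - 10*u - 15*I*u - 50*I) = (u - 4*I)/(u + 5*I)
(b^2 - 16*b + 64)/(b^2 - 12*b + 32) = (b - 8)/(b - 4)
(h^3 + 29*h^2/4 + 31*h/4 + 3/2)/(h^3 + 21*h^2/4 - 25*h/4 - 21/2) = (4*h + 1)/(4*h - 7)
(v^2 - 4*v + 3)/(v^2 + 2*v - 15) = (v - 1)/(v + 5)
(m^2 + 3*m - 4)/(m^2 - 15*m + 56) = (m^2 + 3*m - 4)/(m^2 - 15*m + 56)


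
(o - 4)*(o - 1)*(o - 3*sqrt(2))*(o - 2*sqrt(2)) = o^4 - 5*sqrt(2)*o^3 - 5*o^3 + 16*o^2 + 25*sqrt(2)*o^2 - 60*o - 20*sqrt(2)*o + 48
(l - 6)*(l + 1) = l^2 - 5*l - 6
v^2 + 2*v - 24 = (v - 4)*(v + 6)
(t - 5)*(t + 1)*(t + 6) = t^3 + 2*t^2 - 29*t - 30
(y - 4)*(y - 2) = y^2 - 6*y + 8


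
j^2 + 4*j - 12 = (j - 2)*(j + 6)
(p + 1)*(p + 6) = p^2 + 7*p + 6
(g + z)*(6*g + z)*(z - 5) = 6*g^2*z - 30*g^2 + 7*g*z^2 - 35*g*z + z^3 - 5*z^2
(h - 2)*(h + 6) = h^2 + 4*h - 12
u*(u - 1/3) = u^2 - u/3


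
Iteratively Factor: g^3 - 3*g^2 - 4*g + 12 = (g - 2)*(g^2 - g - 6) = (g - 3)*(g - 2)*(g + 2)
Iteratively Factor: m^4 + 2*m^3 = (m + 2)*(m^3) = m*(m + 2)*(m^2) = m^2*(m + 2)*(m)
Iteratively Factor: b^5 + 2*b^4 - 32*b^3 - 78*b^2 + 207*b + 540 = (b - 3)*(b^4 + 5*b^3 - 17*b^2 - 129*b - 180) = (b - 5)*(b - 3)*(b^3 + 10*b^2 + 33*b + 36) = (b - 5)*(b - 3)*(b + 3)*(b^2 + 7*b + 12) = (b - 5)*(b - 3)*(b + 3)^2*(b + 4)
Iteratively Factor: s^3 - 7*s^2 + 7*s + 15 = (s + 1)*(s^2 - 8*s + 15) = (s - 3)*(s + 1)*(s - 5)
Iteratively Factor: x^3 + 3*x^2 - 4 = (x - 1)*(x^2 + 4*x + 4) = (x - 1)*(x + 2)*(x + 2)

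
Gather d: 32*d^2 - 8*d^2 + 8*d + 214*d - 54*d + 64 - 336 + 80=24*d^2 + 168*d - 192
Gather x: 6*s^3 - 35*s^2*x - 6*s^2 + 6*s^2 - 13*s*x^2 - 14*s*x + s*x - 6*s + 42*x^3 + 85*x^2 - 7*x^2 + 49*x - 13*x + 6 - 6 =6*s^3 - 6*s + 42*x^3 + x^2*(78 - 13*s) + x*(-35*s^2 - 13*s + 36)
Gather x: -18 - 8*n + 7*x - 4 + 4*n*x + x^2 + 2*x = -8*n + x^2 + x*(4*n + 9) - 22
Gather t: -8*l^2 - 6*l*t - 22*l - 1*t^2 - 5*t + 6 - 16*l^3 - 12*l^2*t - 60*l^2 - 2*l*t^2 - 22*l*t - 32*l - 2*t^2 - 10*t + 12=-16*l^3 - 68*l^2 - 54*l + t^2*(-2*l - 3) + t*(-12*l^2 - 28*l - 15) + 18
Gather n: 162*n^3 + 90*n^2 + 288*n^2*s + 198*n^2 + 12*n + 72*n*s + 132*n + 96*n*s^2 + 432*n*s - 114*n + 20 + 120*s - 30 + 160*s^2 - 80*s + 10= 162*n^3 + n^2*(288*s + 288) + n*(96*s^2 + 504*s + 30) + 160*s^2 + 40*s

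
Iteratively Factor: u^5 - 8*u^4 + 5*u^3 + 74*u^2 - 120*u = (u)*(u^4 - 8*u^3 + 5*u^2 + 74*u - 120) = u*(u - 4)*(u^3 - 4*u^2 - 11*u + 30) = u*(u - 4)*(u - 2)*(u^2 - 2*u - 15) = u*(u - 4)*(u - 2)*(u + 3)*(u - 5)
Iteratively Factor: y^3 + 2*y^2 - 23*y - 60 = (y + 3)*(y^2 - y - 20) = (y - 5)*(y + 3)*(y + 4)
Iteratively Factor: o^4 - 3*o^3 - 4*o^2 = (o)*(o^3 - 3*o^2 - 4*o) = o*(o - 4)*(o^2 + o) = o^2*(o - 4)*(o + 1)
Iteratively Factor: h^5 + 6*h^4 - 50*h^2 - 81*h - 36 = (h + 3)*(h^4 + 3*h^3 - 9*h^2 - 23*h - 12) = (h + 1)*(h + 3)*(h^3 + 2*h^2 - 11*h - 12) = (h + 1)*(h + 3)*(h + 4)*(h^2 - 2*h - 3) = (h + 1)^2*(h + 3)*(h + 4)*(h - 3)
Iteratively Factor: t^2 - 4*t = (t)*(t - 4)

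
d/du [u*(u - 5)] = 2*u - 5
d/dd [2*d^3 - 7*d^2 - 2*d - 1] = 6*d^2 - 14*d - 2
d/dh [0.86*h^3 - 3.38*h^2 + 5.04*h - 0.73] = 2.58*h^2 - 6.76*h + 5.04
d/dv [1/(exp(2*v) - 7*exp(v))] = (7 - 2*exp(v))*exp(-v)/(exp(v) - 7)^2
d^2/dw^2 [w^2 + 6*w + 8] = 2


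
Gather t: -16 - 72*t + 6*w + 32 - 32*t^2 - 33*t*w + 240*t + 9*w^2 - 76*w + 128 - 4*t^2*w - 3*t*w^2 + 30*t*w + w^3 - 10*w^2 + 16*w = t^2*(-4*w - 32) + t*(-3*w^2 - 3*w + 168) + w^3 - w^2 - 54*w + 144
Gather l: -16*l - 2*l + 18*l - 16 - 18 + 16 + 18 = 0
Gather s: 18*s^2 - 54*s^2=-36*s^2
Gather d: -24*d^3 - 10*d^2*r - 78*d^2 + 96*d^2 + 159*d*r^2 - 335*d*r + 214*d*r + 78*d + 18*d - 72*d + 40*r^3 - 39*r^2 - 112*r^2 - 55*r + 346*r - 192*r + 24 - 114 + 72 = -24*d^3 + d^2*(18 - 10*r) + d*(159*r^2 - 121*r + 24) + 40*r^3 - 151*r^2 + 99*r - 18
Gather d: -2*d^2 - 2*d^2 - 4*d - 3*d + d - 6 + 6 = -4*d^2 - 6*d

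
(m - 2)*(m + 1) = m^2 - m - 2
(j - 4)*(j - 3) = j^2 - 7*j + 12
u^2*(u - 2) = u^3 - 2*u^2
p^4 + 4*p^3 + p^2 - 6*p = p*(p - 1)*(p + 2)*(p + 3)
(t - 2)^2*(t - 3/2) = t^3 - 11*t^2/2 + 10*t - 6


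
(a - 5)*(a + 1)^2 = a^3 - 3*a^2 - 9*a - 5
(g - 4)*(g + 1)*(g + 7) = g^3 + 4*g^2 - 25*g - 28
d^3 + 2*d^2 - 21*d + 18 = (d - 3)*(d - 1)*(d + 6)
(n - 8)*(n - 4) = n^2 - 12*n + 32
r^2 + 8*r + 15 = (r + 3)*(r + 5)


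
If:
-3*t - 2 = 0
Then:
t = -2/3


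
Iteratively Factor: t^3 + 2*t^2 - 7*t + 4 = (t - 1)*(t^2 + 3*t - 4) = (t - 1)*(t + 4)*(t - 1)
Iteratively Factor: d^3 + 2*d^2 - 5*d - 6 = (d + 1)*(d^2 + d - 6) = (d + 1)*(d + 3)*(d - 2)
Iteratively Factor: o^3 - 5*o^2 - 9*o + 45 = (o - 3)*(o^2 - 2*o - 15) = (o - 5)*(o - 3)*(o + 3)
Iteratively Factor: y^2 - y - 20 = (y + 4)*(y - 5)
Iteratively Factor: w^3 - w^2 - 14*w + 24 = (w + 4)*(w^2 - 5*w + 6) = (w - 2)*(w + 4)*(w - 3)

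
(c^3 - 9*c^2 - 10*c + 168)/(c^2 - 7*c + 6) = (c^2 - 3*c - 28)/(c - 1)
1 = 1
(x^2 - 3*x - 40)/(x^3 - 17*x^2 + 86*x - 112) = (x + 5)/(x^2 - 9*x + 14)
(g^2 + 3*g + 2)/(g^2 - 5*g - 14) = (g + 1)/(g - 7)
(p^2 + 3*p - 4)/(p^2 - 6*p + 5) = (p + 4)/(p - 5)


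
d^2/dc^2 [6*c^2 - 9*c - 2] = 12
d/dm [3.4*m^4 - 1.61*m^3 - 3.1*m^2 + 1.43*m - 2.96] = 13.6*m^3 - 4.83*m^2 - 6.2*m + 1.43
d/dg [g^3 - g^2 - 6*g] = 3*g^2 - 2*g - 6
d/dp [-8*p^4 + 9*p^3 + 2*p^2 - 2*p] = -32*p^3 + 27*p^2 + 4*p - 2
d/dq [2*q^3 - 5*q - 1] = 6*q^2 - 5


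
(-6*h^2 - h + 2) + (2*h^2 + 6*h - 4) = -4*h^2 + 5*h - 2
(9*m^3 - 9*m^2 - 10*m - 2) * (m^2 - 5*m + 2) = 9*m^5 - 54*m^4 + 53*m^3 + 30*m^2 - 10*m - 4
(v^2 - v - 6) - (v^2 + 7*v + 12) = -8*v - 18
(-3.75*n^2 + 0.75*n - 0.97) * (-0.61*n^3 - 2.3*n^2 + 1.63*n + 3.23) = 2.2875*n^5 + 8.1675*n^4 - 7.2458*n^3 - 8.659*n^2 + 0.8414*n - 3.1331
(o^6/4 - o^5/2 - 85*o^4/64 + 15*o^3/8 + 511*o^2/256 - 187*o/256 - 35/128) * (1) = o^6/4 - o^5/2 - 85*o^4/64 + 15*o^3/8 + 511*o^2/256 - 187*o/256 - 35/128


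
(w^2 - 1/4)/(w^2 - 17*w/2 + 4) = (w + 1/2)/(w - 8)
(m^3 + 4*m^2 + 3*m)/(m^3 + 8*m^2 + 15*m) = (m + 1)/(m + 5)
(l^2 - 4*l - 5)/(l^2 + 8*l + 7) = (l - 5)/(l + 7)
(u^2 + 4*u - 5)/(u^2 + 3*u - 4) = (u + 5)/(u + 4)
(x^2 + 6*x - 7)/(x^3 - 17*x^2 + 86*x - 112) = (x^2 + 6*x - 7)/(x^3 - 17*x^2 + 86*x - 112)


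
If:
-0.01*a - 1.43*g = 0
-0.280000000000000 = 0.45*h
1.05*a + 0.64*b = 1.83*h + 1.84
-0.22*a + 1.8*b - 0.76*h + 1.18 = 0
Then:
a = 1.14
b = -0.78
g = -0.01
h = -0.62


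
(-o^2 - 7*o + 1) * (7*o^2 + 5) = -7*o^4 - 49*o^3 + 2*o^2 - 35*o + 5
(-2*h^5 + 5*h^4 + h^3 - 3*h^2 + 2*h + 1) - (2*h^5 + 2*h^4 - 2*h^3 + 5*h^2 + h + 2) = -4*h^5 + 3*h^4 + 3*h^3 - 8*h^2 + h - 1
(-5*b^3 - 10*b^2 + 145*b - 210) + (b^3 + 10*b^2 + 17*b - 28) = -4*b^3 + 162*b - 238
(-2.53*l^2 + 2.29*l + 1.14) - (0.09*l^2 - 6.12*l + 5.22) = -2.62*l^2 + 8.41*l - 4.08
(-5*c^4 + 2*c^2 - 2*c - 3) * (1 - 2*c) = 10*c^5 - 5*c^4 - 4*c^3 + 6*c^2 + 4*c - 3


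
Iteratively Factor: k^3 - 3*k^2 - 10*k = (k - 5)*(k^2 + 2*k) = k*(k - 5)*(k + 2)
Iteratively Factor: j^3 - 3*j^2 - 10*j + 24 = (j + 3)*(j^2 - 6*j + 8) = (j - 4)*(j + 3)*(j - 2)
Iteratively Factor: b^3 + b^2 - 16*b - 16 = (b + 1)*(b^2 - 16) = (b - 4)*(b + 1)*(b + 4)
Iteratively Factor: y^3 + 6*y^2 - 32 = (y + 4)*(y^2 + 2*y - 8) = (y + 4)^2*(y - 2)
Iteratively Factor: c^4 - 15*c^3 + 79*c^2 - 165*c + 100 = (c - 4)*(c^3 - 11*c^2 + 35*c - 25) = (c - 5)*(c - 4)*(c^2 - 6*c + 5) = (c - 5)^2*(c - 4)*(c - 1)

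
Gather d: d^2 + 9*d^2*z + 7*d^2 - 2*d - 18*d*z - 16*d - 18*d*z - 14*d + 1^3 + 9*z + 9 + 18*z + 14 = d^2*(9*z + 8) + d*(-36*z - 32) + 27*z + 24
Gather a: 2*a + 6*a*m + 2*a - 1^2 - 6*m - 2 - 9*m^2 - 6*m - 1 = a*(6*m + 4) - 9*m^2 - 12*m - 4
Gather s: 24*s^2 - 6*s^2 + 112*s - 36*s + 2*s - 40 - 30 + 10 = 18*s^2 + 78*s - 60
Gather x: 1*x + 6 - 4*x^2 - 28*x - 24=-4*x^2 - 27*x - 18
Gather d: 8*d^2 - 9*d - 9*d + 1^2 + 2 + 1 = 8*d^2 - 18*d + 4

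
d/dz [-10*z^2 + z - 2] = 1 - 20*z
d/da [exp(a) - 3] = exp(a)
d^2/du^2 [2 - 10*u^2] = -20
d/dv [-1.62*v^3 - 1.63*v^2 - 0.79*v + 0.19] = -4.86*v^2 - 3.26*v - 0.79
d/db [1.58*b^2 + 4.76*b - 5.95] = 3.16*b + 4.76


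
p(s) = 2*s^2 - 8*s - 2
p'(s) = 4*s - 8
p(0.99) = -7.96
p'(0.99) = -4.04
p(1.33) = -9.10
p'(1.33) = -2.68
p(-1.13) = 9.59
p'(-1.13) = -12.52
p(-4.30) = 69.38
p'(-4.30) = -25.20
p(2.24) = -9.88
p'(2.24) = 0.96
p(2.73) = -8.93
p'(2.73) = 2.92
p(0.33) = -4.42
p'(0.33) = -6.68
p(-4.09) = 64.18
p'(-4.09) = -24.36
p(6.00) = 22.00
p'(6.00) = 16.00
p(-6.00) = 118.00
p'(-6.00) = -32.00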